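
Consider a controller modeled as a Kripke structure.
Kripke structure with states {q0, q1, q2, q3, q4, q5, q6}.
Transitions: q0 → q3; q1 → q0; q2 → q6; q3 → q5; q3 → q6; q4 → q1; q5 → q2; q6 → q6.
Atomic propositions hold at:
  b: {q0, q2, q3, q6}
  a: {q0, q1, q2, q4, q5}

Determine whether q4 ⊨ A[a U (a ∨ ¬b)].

Sat(¬b) = {q1, q4, q5}
Sat(a ∨ ¬b) = {q0, q1, q2, q4, q5}
A[a U (a ∨ ¬b)]: least fixpoint, start Z0 = Sat((a ∨ ¬b)) = {q0, q1, q2, q4, q5}, add states in Sat(a) with every successor in Z. Already a fixed point.
Sat(A[a U (a ∨ ¬b)]) = {q0, q1, q2, q4, q5}
q4 ∈ Sat(A[a U (a ∨ ¬b)]) = {q0, q1, q2, q4, q5}, so the formula holds at q4.

Yes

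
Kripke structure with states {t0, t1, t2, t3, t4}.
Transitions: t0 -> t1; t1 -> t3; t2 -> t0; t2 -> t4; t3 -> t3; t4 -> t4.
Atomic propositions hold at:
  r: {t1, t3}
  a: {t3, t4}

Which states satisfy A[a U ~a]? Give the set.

Sat(~a) = {t0, t1, t2}
A[a U ~a]: least fixpoint, start Z0 = Sat(~a) = {t0, t1, t2}, add states in Sat(a) with every successor in Z. Already a fixed point.
Sat(A[a U ~a]) = {t0, t1, t2}

{t0, t1, t2}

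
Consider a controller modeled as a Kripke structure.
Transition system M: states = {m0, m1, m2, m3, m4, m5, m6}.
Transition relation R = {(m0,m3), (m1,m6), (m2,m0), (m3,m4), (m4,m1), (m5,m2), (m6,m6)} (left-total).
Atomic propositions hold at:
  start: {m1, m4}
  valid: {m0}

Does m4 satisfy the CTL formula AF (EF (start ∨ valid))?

Yes

Sat(start ∨ valid) = {m0, m1, m4}
EF (start ∨ valid): least fixpoint, start Z0 = {m0, m1, m4}, add states with some successor in Z. Z1 = {m0, m1, m2, m3, m4}; Z2 = {m0, m1, m2, m3, m4, m5}; fixed.
Sat(EF (start ∨ valid)) = {m0, m1, m2, m3, m4, m5}
AF (EF (start ∨ valid)): least fixpoint, start Z0 = {m0, m1, m2, m3, m4, m5}, add states with every successor in Z. Already a fixed point.
Sat(AF (EF (start ∨ valid))) = {m0, m1, m2, m3, m4, m5}
m4 ∈ Sat(AF (EF (start ∨ valid))) = {m0, m1, m2, m3, m4, m5}, so the formula holds at m4.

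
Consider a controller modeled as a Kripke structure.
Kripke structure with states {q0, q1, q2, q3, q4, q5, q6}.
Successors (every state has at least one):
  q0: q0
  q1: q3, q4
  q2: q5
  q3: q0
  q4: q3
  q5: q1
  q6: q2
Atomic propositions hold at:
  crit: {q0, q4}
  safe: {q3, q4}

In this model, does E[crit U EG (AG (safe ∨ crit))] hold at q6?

No

Sat(safe ∨ crit) = {q0, q3, q4}
AG (safe ∨ crit): greatest fixpoint, start Z0 = {q0, q3, q4}, keep only states in Sat with every successor in Z. Already a fixed point.
Sat(AG (safe ∨ crit)) = {q0, q3, q4}
EG (AG (safe ∨ crit)): greatest fixpoint, start Z0 = {q0, q3, q4}, keep only states in Sat with some successor in Z. Already a fixed point.
Sat(EG (AG (safe ∨ crit))) = {q0, q3, q4}
E[crit U EG (AG (safe ∨ crit))]: least fixpoint, start Z0 = Sat(EG (AG (safe ∨ crit))) = {q0, q3, q4}, add states in Sat(crit) with some successor in Z. Already a fixed point.
Sat(E[crit U EG (AG (safe ∨ crit))]) = {q0, q3, q4}
q6 ∉ Sat(E[crit U EG (AG (safe ∨ crit))]) = {q0, q3, q4}, so the formula does not hold at q6.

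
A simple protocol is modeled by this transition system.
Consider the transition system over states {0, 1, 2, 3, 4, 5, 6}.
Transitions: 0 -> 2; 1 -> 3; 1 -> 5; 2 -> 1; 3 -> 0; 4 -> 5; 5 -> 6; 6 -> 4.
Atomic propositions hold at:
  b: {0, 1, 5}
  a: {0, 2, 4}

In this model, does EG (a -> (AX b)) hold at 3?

No

Sat(AX b) = {s : every successor in {0, 1, 5}} = {2, 3, 4}
Sat(a -> (AX b)) = {1, 2, 3, 4, 5, 6}
EG (a -> (AX b)): greatest fixpoint, start Z0 = {1, 2, 3, 4, 5, 6}, keep only states in Sat with some successor in Z. Z1 = {1, 2, 4, 5, 6}; fixed.
Sat(EG (a -> (AX b))) = {1, 2, 4, 5, 6}
3 ∉ Sat(EG (a -> (AX b))) = {1, 2, 4, 5, 6}, so the formula does not hold at 3.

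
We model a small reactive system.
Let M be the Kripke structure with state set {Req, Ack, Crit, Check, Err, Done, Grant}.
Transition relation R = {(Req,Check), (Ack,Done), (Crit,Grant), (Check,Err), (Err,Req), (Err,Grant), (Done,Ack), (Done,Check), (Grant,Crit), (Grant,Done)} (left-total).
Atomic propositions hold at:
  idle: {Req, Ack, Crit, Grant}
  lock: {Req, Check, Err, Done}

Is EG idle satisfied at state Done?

No

EG idle: greatest fixpoint, start Z0 = {Req, Ack, Crit, Grant}, keep only states in Sat with some successor in Z. Z1 = {Crit, Grant}; fixed.
Sat(EG idle) = {Crit, Grant}
Done ∉ Sat(EG idle) = {Crit, Grant}, so the formula does not hold at Done.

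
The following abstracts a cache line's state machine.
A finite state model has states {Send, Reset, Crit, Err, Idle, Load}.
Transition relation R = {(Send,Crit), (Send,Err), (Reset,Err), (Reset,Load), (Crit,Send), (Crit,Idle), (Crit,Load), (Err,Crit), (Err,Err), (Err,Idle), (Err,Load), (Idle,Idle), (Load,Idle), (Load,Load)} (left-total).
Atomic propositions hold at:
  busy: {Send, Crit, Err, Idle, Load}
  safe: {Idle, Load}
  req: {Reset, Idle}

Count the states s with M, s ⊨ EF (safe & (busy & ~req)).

Sat(~req) = {Send, Crit, Err, Load}
Sat(busy & ~req) = {Send, Crit, Err, Load}
Sat(safe & (busy & ~req)) = {Load}
EF (safe & (busy & ~req)): least fixpoint, start Z0 = {Load}, add states with some successor in Z. Z1 = {Reset, Crit, Err, Load}; Z2 = {Send, Reset, Crit, Err, Load}; fixed.
Sat(EF (safe & (busy & ~req))) = {Send, Reset, Crit, Err, Load}
|Sat(EF (safe & (busy & ~req)))| = |{Send, Reset, Crit, Err, Load}| = 5.

5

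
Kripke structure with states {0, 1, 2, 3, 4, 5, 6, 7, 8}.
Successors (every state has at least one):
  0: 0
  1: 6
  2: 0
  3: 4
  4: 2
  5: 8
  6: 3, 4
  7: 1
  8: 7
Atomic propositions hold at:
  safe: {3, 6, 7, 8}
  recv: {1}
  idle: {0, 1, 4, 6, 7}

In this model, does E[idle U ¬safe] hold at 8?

No

Sat(¬safe) = {0, 1, 2, 4, 5}
E[idle U ¬safe]: least fixpoint, start Z0 = Sat(¬safe) = {0, 1, 2, 4, 5}, add states in Sat(idle) with some successor in Z. Z1 = {0, 1, 2, 4, 5, 6, 7}; fixed.
Sat(E[idle U ¬safe]) = {0, 1, 2, 4, 5, 6, 7}
8 ∉ Sat(E[idle U ¬safe]) = {0, 1, 2, 4, 5, 6, 7}, so the formula does not hold at 8.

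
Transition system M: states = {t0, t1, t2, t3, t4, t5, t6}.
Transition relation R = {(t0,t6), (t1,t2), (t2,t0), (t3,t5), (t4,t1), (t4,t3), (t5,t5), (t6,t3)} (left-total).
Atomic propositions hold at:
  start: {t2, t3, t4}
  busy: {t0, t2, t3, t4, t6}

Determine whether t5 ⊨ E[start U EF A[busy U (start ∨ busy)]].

No

Sat(start ∨ busy) = {t0, t2, t3, t4, t6}
A[busy U (start ∨ busy)]: least fixpoint, start Z0 = Sat((start ∨ busy)) = {t0, t2, t3, t4, t6}, add states in Sat(busy) with every successor in Z. Already a fixed point.
Sat(A[busy U (start ∨ busy)]) = {t0, t2, t3, t4, t6}
EF A[busy U (start ∨ busy)]: least fixpoint, start Z0 = {t0, t2, t3, t4, t6}, add states with some successor in Z. Z1 = {t0, t1, t2, t3, t4, t6}; fixed.
Sat(EF A[busy U (start ∨ busy)]) = {t0, t1, t2, t3, t4, t6}
E[start U EF A[busy U (start ∨ busy)]]: least fixpoint, start Z0 = Sat(EF A[busy U (start ∨ busy)]) = {t0, t1, t2, t3, t4, t6}, add states in Sat(start) with some successor in Z. Already a fixed point.
Sat(E[start U EF A[busy U (start ∨ busy)]]) = {t0, t1, t2, t3, t4, t6}
t5 ∉ Sat(E[start U EF A[busy U (start ∨ busy)]]) = {t0, t1, t2, t3, t4, t6}, so the formula does not hold at t5.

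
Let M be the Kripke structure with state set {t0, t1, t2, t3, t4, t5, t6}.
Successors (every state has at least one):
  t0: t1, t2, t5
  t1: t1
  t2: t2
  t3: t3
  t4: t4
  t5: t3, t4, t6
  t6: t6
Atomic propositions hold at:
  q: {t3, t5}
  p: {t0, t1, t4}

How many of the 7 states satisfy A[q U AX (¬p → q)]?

3

Sat(¬p) = {t2, t3, t5, t6}
Sat(¬p → q) = {t0, t1, t3, t4, t5}
Sat(AX (¬p → q)) = {s : every successor in {t0, t1, t3, t4, t5}} = {t1, t3, t4}
A[q U AX (¬p → q)]: least fixpoint, start Z0 = Sat(AX (¬p → q)) = {t1, t3, t4}, add states in Sat(q) with every successor in Z. Already a fixed point.
Sat(A[q U AX (¬p → q)]) = {t1, t3, t4}
|Sat(A[q U AX (¬p → q)])| = |{t1, t3, t4}| = 3.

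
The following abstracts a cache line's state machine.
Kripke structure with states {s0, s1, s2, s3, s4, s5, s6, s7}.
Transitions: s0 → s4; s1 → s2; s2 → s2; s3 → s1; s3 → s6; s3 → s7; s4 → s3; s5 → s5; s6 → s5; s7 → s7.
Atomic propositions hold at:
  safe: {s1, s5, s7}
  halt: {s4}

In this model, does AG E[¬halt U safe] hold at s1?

No

Sat(¬halt) = {s0, s1, s2, s3, s5, s6, s7}
E[¬halt U safe]: least fixpoint, start Z0 = Sat(safe) = {s1, s5, s7}, add states in Sat(¬halt) with some successor in Z. Z1 = {s1, s3, s5, s6, s7}; fixed.
Sat(E[¬halt U safe]) = {s1, s3, s5, s6, s7}
AG E[¬halt U safe]: greatest fixpoint, start Z0 = {s1, s3, s5, s6, s7}, keep only states in Sat with every successor in Z. Z1 = {s3, s5, s6, s7}; Z2 = {s5, s6, s7}; fixed.
Sat(AG E[¬halt U safe]) = {s5, s6, s7}
s1 ∉ Sat(AG E[¬halt U safe]) = {s5, s6, s7}, so the formula does not hold at s1.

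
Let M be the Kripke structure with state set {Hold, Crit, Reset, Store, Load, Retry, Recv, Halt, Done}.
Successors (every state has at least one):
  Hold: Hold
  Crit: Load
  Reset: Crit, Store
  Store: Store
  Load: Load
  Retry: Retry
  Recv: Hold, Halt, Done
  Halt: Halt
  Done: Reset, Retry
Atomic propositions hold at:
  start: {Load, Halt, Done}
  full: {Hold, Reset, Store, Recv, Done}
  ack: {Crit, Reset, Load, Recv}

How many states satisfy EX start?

Sat(EX start) = {s : some successor in {Load, Halt, Done}} = {Crit, Load, Recv, Halt}
|Sat(EX start)| = |{Crit, Load, Recv, Halt}| = 4.

4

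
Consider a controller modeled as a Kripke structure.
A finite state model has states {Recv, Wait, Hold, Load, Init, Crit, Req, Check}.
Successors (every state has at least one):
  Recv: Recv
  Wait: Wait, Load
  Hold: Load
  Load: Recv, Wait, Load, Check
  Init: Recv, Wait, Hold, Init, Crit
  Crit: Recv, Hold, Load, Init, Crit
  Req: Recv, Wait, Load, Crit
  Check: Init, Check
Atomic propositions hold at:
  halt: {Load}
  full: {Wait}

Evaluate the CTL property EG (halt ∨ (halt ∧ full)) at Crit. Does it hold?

No

Sat(halt ∧ full) = ∅
Sat(halt ∨ (halt ∧ full)) = {Load}
EG (halt ∨ (halt ∧ full)): greatest fixpoint, start Z0 = {Load}, keep only states in Sat with some successor in Z. Already a fixed point.
Sat(EG (halt ∨ (halt ∧ full))) = {Load}
Crit ∉ Sat(EG (halt ∨ (halt ∧ full))) = {Load}, so the formula does not hold at Crit.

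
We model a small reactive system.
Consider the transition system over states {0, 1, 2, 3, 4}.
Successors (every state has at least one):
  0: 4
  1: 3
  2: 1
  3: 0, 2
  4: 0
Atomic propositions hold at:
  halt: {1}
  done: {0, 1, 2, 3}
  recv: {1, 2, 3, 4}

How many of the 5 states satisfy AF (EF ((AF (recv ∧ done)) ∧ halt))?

3

Sat(recv ∧ done) = {1, 2, 3}
AF (recv ∧ done): least fixpoint, start Z0 = {1, 2, 3}, add states with every successor in Z. Already a fixed point.
Sat(AF (recv ∧ done)) = {1, 2, 3}
Sat((AF (recv ∧ done)) ∧ halt) = {1}
EF ((AF (recv ∧ done)) ∧ halt): least fixpoint, start Z0 = {1}, add states with some successor in Z. Z1 = {1, 2}; Z2 = {1, 2, 3}; fixed.
Sat(EF ((AF (recv ∧ done)) ∧ halt)) = {1, 2, 3}
AF (EF ((AF (recv ∧ done)) ∧ halt)): least fixpoint, start Z0 = {1, 2, 3}, add states with every successor in Z. Already a fixed point.
Sat(AF (EF ((AF (recv ∧ done)) ∧ halt))) = {1, 2, 3}
|Sat(AF (EF ((AF (recv ∧ done)) ∧ halt)))| = |{1, 2, 3}| = 3.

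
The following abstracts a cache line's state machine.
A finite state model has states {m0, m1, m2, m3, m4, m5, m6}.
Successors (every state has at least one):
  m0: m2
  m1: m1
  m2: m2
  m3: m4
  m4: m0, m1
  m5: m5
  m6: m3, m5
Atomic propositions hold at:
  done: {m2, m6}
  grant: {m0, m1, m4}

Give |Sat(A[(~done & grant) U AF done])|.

Sat(~done) = {m0, m1, m3, m4, m5}
Sat(~done & grant) = {m0, m1, m4}
AF done: least fixpoint, start Z0 = {m2, m6}, add states with every successor in Z. Z1 = {m0, m2, m6}; fixed.
Sat(AF done) = {m0, m2, m6}
A[(~done & grant) U AF done]: least fixpoint, start Z0 = Sat(AF done) = {m0, m2, m6}, add states in Sat(~done & grant) with every successor in Z. Already a fixed point.
Sat(A[(~done & grant) U AF done]) = {m0, m2, m6}
|Sat(A[(~done & grant) U AF done])| = |{m0, m2, m6}| = 3.

3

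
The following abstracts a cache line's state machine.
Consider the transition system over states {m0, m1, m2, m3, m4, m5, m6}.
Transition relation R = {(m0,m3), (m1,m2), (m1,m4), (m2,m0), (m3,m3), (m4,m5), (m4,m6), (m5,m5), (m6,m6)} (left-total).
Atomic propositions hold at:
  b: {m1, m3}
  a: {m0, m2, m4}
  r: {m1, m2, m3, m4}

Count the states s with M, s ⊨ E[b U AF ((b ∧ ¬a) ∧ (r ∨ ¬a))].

4

Sat(¬a) = {m1, m3, m5, m6}
Sat(b ∧ ¬a) = {m1, m3}
Sat(r ∨ ¬a) = {m1, m2, m3, m4, m5, m6}
Sat((b ∧ ¬a) ∧ (r ∨ ¬a)) = {m1, m3}
AF ((b ∧ ¬a) ∧ (r ∨ ¬a)): least fixpoint, start Z0 = {m1, m3}, add states with every successor in Z. Z1 = {m0, m1, m3}; Z2 = {m0, m1, m2, m3}; fixed.
Sat(AF ((b ∧ ¬a) ∧ (r ∨ ¬a))) = {m0, m1, m2, m3}
E[b U AF ((b ∧ ¬a) ∧ (r ∨ ¬a))]: least fixpoint, start Z0 = Sat(AF ((b ∧ ¬a) ∧ (r ∨ ¬a))) = {m0, m1, m2, m3}, add states in Sat(b) with some successor in Z. Already a fixed point.
Sat(E[b U AF ((b ∧ ¬a) ∧ (r ∨ ¬a))]) = {m0, m1, m2, m3}
|Sat(E[b U AF ((b ∧ ¬a) ∧ (r ∨ ¬a))])| = |{m0, m1, m2, m3}| = 4.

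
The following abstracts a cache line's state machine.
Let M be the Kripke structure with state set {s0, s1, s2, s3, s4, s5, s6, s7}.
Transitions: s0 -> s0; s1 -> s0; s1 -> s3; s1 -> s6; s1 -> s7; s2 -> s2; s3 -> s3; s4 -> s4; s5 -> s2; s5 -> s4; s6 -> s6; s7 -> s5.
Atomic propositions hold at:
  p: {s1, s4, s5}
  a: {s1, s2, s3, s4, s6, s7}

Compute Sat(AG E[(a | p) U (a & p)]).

{s4}

Sat(a | p) = {s1, s2, s3, s4, s5, s6, s7}
Sat(a & p) = {s1, s4}
E[(a | p) U (a & p)]: least fixpoint, start Z0 = Sat((a & p)) = {s1, s4}, add states in Sat(a | p) with some successor in Z. Z1 = {s1, s4, s5}; Z2 = {s1, s4, s5, s7}; fixed.
Sat(E[(a | p) U (a & p)]) = {s1, s4, s5, s7}
AG E[(a | p) U (a & p)]: greatest fixpoint, start Z0 = {s1, s4, s5, s7}, keep only states in Sat with every successor in Z. Z1 = {s4, s7}; Z2 = {s4}; fixed.
Sat(AG E[(a | p) U (a & p)]) = {s4}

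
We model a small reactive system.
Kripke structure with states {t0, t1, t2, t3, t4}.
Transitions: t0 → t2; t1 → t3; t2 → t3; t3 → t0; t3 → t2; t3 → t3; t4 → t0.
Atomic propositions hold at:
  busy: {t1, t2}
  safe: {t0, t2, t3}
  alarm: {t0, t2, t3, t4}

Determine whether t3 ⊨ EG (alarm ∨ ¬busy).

Sat(¬busy) = {t0, t3, t4}
Sat(alarm ∨ ¬busy) = {t0, t2, t3, t4}
EG (alarm ∨ ¬busy): greatest fixpoint, start Z0 = {t0, t2, t3, t4}, keep only states in Sat with some successor in Z. Already a fixed point.
Sat(EG (alarm ∨ ¬busy)) = {t0, t2, t3, t4}
t3 ∈ Sat(EG (alarm ∨ ¬busy)) = {t0, t2, t3, t4}, so the formula holds at t3.

Yes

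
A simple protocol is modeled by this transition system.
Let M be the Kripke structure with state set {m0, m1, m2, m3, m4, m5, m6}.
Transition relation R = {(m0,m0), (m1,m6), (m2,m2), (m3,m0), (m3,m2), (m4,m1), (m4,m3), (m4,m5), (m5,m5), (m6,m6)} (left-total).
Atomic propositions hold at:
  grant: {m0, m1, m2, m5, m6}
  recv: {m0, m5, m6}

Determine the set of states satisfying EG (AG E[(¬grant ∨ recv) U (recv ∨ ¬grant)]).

Sat(¬grant) = {m3, m4}
Sat(¬grant ∨ recv) = {m0, m3, m4, m5, m6}
Sat(recv ∨ ¬grant) = {m0, m3, m4, m5, m6}
E[(¬grant ∨ recv) U (recv ∨ ¬grant)]: least fixpoint, start Z0 = Sat((recv ∨ ¬grant)) = {m0, m3, m4, m5, m6}, add states in Sat(¬grant ∨ recv) with some successor in Z. Already a fixed point.
Sat(E[(¬grant ∨ recv) U (recv ∨ ¬grant)]) = {m0, m3, m4, m5, m6}
AG E[(¬grant ∨ recv) U (recv ∨ ¬grant)]: greatest fixpoint, start Z0 = {m0, m3, m4, m5, m6}, keep only states in Sat with every successor in Z. Z1 = {m0, m5, m6}; fixed.
Sat(AG E[(¬grant ∨ recv) U (recv ∨ ¬grant)]) = {m0, m5, m6}
EG (AG E[(¬grant ∨ recv) U (recv ∨ ¬grant)]): greatest fixpoint, start Z0 = {m0, m5, m6}, keep only states in Sat with some successor in Z. Already a fixed point.
Sat(EG (AG E[(¬grant ∨ recv) U (recv ∨ ¬grant)])) = {m0, m5, m6}

{m0, m5, m6}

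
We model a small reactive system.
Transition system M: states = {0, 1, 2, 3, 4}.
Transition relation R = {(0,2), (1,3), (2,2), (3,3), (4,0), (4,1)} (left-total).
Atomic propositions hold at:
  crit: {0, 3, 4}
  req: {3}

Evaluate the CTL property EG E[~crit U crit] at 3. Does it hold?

Yes

Sat(~crit) = {1, 2}
E[~crit U crit]: least fixpoint, start Z0 = Sat(crit) = {0, 3, 4}, add states in Sat(~crit) with some successor in Z. Z1 = {0, 1, 3, 4}; fixed.
Sat(E[~crit U crit]) = {0, 1, 3, 4}
EG E[~crit U crit]: greatest fixpoint, start Z0 = {0, 1, 3, 4}, keep only states in Sat with some successor in Z. Z1 = {1, 3, 4}; fixed.
Sat(EG E[~crit U crit]) = {1, 3, 4}
3 ∈ Sat(EG E[~crit U crit]) = {1, 3, 4}, so the formula holds at 3.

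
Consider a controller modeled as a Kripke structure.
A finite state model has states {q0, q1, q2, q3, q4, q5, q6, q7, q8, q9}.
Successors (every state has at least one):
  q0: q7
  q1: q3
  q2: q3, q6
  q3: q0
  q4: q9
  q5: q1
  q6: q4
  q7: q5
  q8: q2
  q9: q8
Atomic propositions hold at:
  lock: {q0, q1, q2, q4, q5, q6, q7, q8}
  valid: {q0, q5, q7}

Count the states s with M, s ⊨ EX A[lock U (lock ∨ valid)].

Sat(lock ∨ valid) = {q0, q1, q2, q4, q5, q6, q7, q8}
A[lock U (lock ∨ valid)]: least fixpoint, start Z0 = Sat((lock ∨ valid)) = {q0, q1, q2, q4, q5, q6, q7, q8}, add states in Sat(lock) with every successor in Z. Already a fixed point.
Sat(A[lock U (lock ∨ valid)]) = {q0, q1, q2, q4, q5, q6, q7, q8}
Sat(EX A[lock U (lock ∨ valid)]) = {s : some successor in {q0, q1, q2, q4, q5, q6, q7, q8}} = {q0, q2, q3, q5, q6, q7, q8, q9}
|Sat(EX A[lock U (lock ∨ valid)])| = |{q0, q2, q3, q5, q6, q7, q8, q9}| = 8.

8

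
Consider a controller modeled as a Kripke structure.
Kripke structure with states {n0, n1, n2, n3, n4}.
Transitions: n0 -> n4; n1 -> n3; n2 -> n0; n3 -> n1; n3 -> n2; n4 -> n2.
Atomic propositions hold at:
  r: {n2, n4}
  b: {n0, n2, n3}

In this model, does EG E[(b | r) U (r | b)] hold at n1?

No

Sat(b | r) = {n0, n2, n3, n4}
Sat(r | b) = {n0, n2, n3, n4}
E[(b | r) U (r | b)]: least fixpoint, start Z0 = Sat((r | b)) = {n0, n2, n3, n4}, add states in Sat(b | r) with some successor in Z. Already a fixed point.
Sat(E[(b | r) U (r | b)]) = {n0, n2, n3, n4}
EG E[(b | r) U (r | b)]: greatest fixpoint, start Z0 = {n0, n2, n3, n4}, keep only states in Sat with some successor in Z. Already a fixed point.
Sat(EG E[(b | r) U (r | b)]) = {n0, n2, n3, n4}
n1 ∉ Sat(EG E[(b | r) U (r | b)]) = {n0, n2, n3, n4}, so the formula does not hold at n1.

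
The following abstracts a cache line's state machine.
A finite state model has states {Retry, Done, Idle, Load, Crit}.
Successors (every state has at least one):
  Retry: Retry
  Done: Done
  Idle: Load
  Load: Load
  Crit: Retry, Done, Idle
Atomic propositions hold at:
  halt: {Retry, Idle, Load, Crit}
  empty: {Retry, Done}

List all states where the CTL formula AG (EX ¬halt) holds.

{Done}

Sat(¬halt) = {Done}
Sat(EX ¬halt) = {s : some successor in {Done}} = {Done, Crit}
AG (EX ¬halt): greatest fixpoint, start Z0 = {Done, Crit}, keep only states in Sat with every successor in Z. Z1 = {Done}; fixed.
Sat(AG (EX ¬halt)) = {Done}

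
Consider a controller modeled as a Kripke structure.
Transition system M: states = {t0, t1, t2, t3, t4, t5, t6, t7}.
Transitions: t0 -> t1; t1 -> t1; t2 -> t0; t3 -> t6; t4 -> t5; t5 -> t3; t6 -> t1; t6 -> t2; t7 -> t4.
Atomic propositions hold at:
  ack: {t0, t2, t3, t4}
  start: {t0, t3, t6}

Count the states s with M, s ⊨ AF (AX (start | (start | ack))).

Sat(start | ack) = {t0, t2, t3, t4, t6}
Sat(start | (start | ack)) = {t0, t2, t3, t4, t6}
Sat(AX (start | (start | ack))) = {s : every successor in {t0, t2, t3, t4, t6}} = {t2, t3, t5, t7}
AF (AX (start | (start | ack))): least fixpoint, start Z0 = {t2, t3, t5, t7}, add states with every successor in Z. Z1 = {t2, t3, t4, t5, t7}; fixed.
Sat(AF (AX (start | (start | ack)))) = {t2, t3, t4, t5, t7}
|Sat(AF (AX (start | (start | ack))))| = |{t2, t3, t4, t5, t7}| = 5.

5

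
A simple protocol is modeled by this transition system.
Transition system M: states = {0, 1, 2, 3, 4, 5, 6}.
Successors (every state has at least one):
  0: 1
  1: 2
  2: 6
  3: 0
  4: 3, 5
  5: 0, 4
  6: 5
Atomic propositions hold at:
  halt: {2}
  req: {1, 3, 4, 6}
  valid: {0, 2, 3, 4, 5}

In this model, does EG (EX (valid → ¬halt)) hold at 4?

Sat(¬halt) = {0, 1, 3, 4, 5, 6}
Sat(valid → ¬halt) = {0, 1, 3, 4, 5, 6}
Sat(EX (valid → ¬halt)) = {s : some successor in {0, 1, 3, 4, 5, 6}} = {0, 2, 3, 4, 5, 6}
EG (EX (valid → ¬halt)): greatest fixpoint, start Z0 = {0, 2, 3, 4, 5, 6}, keep only states in Sat with some successor in Z. Z1 = {2, 3, 4, 5, 6}; Z2 = {2, 4, 5, 6}; fixed.
Sat(EG (EX (valid → ¬halt))) = {2, 4, 5, 6}
4 ∈ Sat(EG (EX (valid → ¬halt))) = {2, 4, 5, 6}, so the formula holds at 4.

Yes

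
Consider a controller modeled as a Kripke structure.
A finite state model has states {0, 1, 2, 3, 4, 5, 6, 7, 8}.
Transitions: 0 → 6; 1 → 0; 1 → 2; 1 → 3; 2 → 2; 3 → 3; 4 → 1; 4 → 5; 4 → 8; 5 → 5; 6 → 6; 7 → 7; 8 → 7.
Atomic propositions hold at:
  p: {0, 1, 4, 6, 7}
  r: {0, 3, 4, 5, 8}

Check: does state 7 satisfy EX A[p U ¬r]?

Yes

Sat(¬r) = {1, 2, 6, 7}
A[p U ¬r]: least fixpoint, start Z0 = Sat(¬r) = {1, 2, 6, 7}, add states in Sat(p) with every successor in Z. Z1 = {0, 1, 2, 6, 7}; fixed.
Sat(A[p U ¬r]) = {0, 1, 2, 6, 7}
Sat(EX A[p U ¬r]) = {s : some successor in {0, 1, 2, 6, 7}} = {0, 1, 2, 4, 6, 7, 8}
7 ∈ Sat(EX A[p U ¬r]) = {0, 1, 2, 4, 6, 7, 8}, so the formula holds at 7.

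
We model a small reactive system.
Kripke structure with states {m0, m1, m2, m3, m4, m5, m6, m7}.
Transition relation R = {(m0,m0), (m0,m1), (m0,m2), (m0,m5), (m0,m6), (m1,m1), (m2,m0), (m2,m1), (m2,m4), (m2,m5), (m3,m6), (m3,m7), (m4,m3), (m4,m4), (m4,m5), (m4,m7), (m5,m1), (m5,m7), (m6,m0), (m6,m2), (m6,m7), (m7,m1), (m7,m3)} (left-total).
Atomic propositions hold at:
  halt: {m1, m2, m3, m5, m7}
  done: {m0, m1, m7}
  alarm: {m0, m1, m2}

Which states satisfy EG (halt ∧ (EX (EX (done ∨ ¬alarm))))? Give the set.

Sat(¬alarm) = {m3, m4, m5, m6, m7}
Sat(done ∨ ¬alarm) = {m0, m1, m3, m4, m5, m6, m7}
Sat(EX (done ∨ ¬alarm)) = {s : some successor in {m0, m1, m3, m4, m5, m6, m7}} = {m0, m1, m2, m3, m4, m5, m6, m7}
Sat(EX (EX (done ∨ ¬alarm))) = {s : some successor in {m0, m1, m2, m3, m4, m5, m6, m7}} = {m0, m1, m2, m3, m4, m5, m6, m7}
Sat(halt ∧ (EX (EX (done ∨ ¬alarm)))) = {m1, m2, m3, m5, m7}
EG (halt ∧ (EX (EX (done ∨ ¬alarm)))): greatest fixpoint, start Z0 = {m1, m2, m3, m5, m7}, keep only states in Sat with some successor in Z. Already a fixed point.
Sat(EG (halt ∧ (EX (EX (done ∨ ¬alarm))))) = {m1, m2, m3, m5, m7}

{m1, m2, m3, m5, m7}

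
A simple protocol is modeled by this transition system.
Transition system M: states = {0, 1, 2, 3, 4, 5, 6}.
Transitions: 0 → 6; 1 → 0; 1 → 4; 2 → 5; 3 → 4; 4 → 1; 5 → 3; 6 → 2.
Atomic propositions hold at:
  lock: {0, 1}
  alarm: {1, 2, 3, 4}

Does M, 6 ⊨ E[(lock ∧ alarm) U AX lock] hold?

Sat(lock ∧ alarm) = {1}
Sat(AX lock) = {s : every successor in {0, 1}} = {4}
E[(lock ∧ alarm) U AX lock]: least fixpoint, start Z0 = Sat(AX lock) = {4}, add states in Sat(lock ∧ alarm) with some successor in Z. Z1 = {1, 4}; fixed.
Sat(E[(lock ∧ alarm) U AX lock]) = {1, 4}
6 ∉ Sat(E[(lock ∧ alarm) U AX lock]) = {1, 4}, so the formula does not hold at 6.

No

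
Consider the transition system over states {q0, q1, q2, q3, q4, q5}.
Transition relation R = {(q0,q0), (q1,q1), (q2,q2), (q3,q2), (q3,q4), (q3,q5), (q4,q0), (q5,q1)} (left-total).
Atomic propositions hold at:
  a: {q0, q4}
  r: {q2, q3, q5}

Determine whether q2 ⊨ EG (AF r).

AF r: least fixpoint, start Z0 = {q2, q3, q5}, add states with every successor in Z. Already a fixed point.
Sat(AF r) = {q2, q3, q5}
EG (AF r): greatest fixpoint, start Z0 = {q2, q3, q5}, keep only states in Sat with some successor in Z. Z1 = {q2, q3}; fixed.
Sat(EG (AF r)) = {q2, q3}
q2 ∈ Sat(EG (AF r)) = {q2, q3}, so the formula holds at q2.

Yes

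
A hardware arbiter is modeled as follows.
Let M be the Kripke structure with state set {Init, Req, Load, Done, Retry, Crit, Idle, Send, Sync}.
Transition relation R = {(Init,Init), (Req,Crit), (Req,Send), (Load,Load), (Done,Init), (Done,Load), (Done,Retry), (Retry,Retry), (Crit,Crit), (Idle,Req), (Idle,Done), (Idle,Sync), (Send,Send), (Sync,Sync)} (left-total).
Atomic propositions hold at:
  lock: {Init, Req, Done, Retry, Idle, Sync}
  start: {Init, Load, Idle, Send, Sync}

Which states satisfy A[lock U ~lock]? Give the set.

Sat(~lock) = {Load, Crit, Send}
A[lock U ~lock]: least fixpoint, start Z0 = Sat(~lock) = {Load, Crit, Send}, add states in Sat(lock) with every successor in Z. Z1 = {Req, Load, Crit, Send}; fixed.
Sat(A[lock U ~lock]) = {Req, Load, Crit, Send}

{Req, Load, Crit, Send}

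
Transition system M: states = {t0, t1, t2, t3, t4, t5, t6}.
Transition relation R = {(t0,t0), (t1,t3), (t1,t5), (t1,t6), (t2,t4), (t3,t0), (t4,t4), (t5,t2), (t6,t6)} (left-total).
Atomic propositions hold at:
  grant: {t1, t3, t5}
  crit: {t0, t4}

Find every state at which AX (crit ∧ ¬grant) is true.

{t0, t2, t3, t4}

Sat(¬grant) = {t0, t2, t4, t6}
Sat(crit ∧ ¬grant) = {t0, t4}
Sat(AX (crit ∧ ¬grant)) = {s : every successor in {t0, t4}} = {t0, t2, t3, t4}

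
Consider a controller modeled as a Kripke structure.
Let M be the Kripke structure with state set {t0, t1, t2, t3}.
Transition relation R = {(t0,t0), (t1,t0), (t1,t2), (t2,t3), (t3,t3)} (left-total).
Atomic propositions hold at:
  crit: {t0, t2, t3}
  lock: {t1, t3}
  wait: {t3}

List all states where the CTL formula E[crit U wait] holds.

E[crit U wait]: least fixpoint, start Z0 = Sat(wait) = {t3}, add states in Sat(crit) with some successor in Z. Z1 = {t2, t3}; fixed.
Sat(E[crit U wait]) = {t2, t3}

{t2, t3}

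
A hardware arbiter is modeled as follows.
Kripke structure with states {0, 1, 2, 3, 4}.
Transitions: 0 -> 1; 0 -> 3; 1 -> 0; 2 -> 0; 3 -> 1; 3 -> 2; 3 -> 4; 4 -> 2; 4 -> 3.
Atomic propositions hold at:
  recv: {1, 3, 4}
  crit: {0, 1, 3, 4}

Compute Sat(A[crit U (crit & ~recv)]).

Sat(~recv) = {0, 2}
Sat(crit & ~recv) = {0}
A[crit U (crit & ~recv)]: least fixpoint, start Z0 = Sat((crit & ~recv)) = {0}, add states in Sat(crit) with every successor in Z. Z1 = {0, 1}; fixed.
Sat(A[crit U (crit & ~recv)]) = {0, 1}

{0, 1}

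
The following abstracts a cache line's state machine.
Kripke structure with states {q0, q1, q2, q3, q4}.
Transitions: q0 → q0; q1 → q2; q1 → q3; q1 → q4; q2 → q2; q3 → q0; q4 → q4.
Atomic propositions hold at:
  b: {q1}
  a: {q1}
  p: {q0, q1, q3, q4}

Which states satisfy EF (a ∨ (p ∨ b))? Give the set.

{q0, q1, q3, q4}

Sat(p ∨ b) = {q0, q1, q3, q4}
Sat(a ∨ (p ∨ b)) = {q0, q1, q3, q4}
EF (a ∨ (p ∨ b)): least fixpoint, start Z0 = {q0, q1, q3, q4}, add states with some successor in Z. Already a fixed point.
Sat(EF (a ∨ (p ∨ b))) = {q0, q1, q3, q4}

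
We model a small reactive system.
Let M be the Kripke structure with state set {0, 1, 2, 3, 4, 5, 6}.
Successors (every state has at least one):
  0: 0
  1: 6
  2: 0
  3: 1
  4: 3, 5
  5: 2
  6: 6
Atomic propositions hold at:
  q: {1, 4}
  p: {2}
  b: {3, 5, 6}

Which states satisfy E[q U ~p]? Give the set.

Sat(~p) = {0, 1, 3, 4, 5, 6}
E[q U ~p]: least fixpoint, start Z0 = Sat(~p) = {0, 1, 3, 4, 5, 6}, add states in Sat(q) with some successor in Z. Already a fixed point.
Sat(E[q U ~p]) = {0, 1, 3, 4, 5, 6}

{0, 1, 3, 4, 5, 6}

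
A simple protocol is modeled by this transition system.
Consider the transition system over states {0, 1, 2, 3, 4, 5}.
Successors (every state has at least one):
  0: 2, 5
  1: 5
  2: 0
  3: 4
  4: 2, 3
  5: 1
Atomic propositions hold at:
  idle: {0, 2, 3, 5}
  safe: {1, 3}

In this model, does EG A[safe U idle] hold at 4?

No

A[safe U idle]: least fixpoint, start Z0 = Sat(idle) = {0, 2, 3, 5}, add states in Sat(safe) with every successor in Z. Z1 = {0, 1, 2, 3, 5}; fixed.
Sat(A[safe U idle]) = {0, 1, 2, 3, 5}
EG A[safe U idle]: greatest fixpoint, start Z0 = {0, 1, 2, 3, 5}, keep only states in Sat with some successor in Z. Z1 = {0, 1, 2, 5}; fixed.
Sat(EG A[safe U idle]) = {0, 1, 2, 5}
4 ∉ Sat(EG A[safe U idle]) = {0, 1, 2, 5}, so the formula does not hold at 4.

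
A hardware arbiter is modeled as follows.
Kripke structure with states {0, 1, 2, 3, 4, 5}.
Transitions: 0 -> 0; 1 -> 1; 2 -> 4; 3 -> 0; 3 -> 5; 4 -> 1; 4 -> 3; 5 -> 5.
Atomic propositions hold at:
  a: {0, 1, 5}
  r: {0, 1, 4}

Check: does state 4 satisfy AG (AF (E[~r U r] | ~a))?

Sat(~r) = {2, 3, 5}
E[~r U r]: least fixpoint, start Z0 = Sat(r) = {0, 1, 4}, add states in Sat(~r) with some successor in Z. Z1 = {0, 1, 2, 3, 4}; fixed.
Sat(E[~r U r]) = {0, 1, 2, 3, 4}
Sat(~a) = {2, 3, 4}
Sat(E[~r U r] | ~a) = {0, 1, 2, 3, 4}
AF (E[~r U r] | ~a): least fixpoint, start Z0 = {0, 1, 2, 3, 4}, add states with every successor in Z. Already a fixed point.
Sat(AF (E[~r U r] | ~a)) = {0, 1, 2, 3, 4}
AG (AF (E[~r U r] | ~a)): greatest fixpoint, start Z0 = {0, 1, 2, 3, 4}, keep only states in Sat with every successor in Z. Z1 = {0, 1, 2, 4}; Z2 = {0, 1, 2}; Z3 = {0, 1}; fixed.
Sat(AG (AF (E[~r U r] | ~a))) = {0, 1}
4 ∉ Sat(AG (AF (E[~r U r] | ~a))) = {0, 1}, so the formula does not hold at 4.

No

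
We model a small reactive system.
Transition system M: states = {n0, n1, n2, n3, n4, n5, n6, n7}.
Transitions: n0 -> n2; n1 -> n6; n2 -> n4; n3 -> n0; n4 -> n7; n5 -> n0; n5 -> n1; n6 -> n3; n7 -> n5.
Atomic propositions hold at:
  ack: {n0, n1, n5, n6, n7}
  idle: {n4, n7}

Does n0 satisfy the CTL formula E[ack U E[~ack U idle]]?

Yes

Sat(~ack) = {n2, n3, n4}
E[~ack U idle]: least fixpoint, start Z0 = Sat(idle) = {n4, n7}, add states in Sat(~ack) with some successor in Z. Z1 = {n2, n4, n7}; fixed.
Sat(E[~ack U idle]) = {n2, n4, n7}
E[ack U E[~ack U idle]]: least fixpoint, start Z0 = Sat(E[~ack U idle]) = {n2, n4, n7}, add states in Sat(ack) with some successor in Z. Z1 = {n0, n2, n4, n7}; Z2 = {n0, n2, n4, n5, n7}; fixed.
Sat(E[ack U E[~ack U idle]]) = {n0, n2, n4, n5, n7}
n0 ∈ Sat(E[ack U E[~ack U idle]]) = {n0, n2, n4, n5, n7}, so the formula holds at n0.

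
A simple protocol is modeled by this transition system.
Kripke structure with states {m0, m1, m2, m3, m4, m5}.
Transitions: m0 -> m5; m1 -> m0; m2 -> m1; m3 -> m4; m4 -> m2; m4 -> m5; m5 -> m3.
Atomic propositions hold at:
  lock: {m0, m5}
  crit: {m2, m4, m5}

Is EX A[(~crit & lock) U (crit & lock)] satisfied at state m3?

No

Sat(~crit) = {m0, m1, m3}
Sat(~crit & lock) = {m0}
Sat(crit & lock) = {m5}
A[(~crit & lock) U (crit & lock)]: least fixpoint, start Z0 = Sat((crit & lock)) = {m5}, add states in Sat(~crit & lock) with every successor in Z. Z1 = {m0, m5}; fixed.
Sat(A[(~crit & lock) U (crit & lock)]) = {m0, m5}
Sat(EX A[(~crit & lock) U (crit & lock)]) = {s : some successor in {m0, m5}} = {m0, m1, m4}
m3 ∉ Sat(EX A[(~crit & lock) U (crit & lock)]) = {m0, m1, m4}, so the formula does not hold at m3.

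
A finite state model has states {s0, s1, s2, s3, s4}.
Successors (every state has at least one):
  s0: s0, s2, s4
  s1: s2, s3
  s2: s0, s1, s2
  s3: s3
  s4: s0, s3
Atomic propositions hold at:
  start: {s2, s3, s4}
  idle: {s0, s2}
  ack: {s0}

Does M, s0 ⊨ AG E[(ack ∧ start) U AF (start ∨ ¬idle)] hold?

No

Sat(ack ∧ start) = ∅
Sat(¬idle) = {s1, s3, s4}
Sat(start ∨ ¬idle) = {s1, s2, s3, s4}
AF (start ∨ ¬idle): least fixpoint, start Z0 = {s1, s2, s3, s4}, add states with every successor in Z. Already a fixed point.
Sat(AF (start ∨ ¬idle)) = {s1, s2, s3, s4}
E[(ack ∧ start) U AF (start ∨ ¬idle)]: least fixpoint, start Z0 = Sat(AF (start ∨ ¬idle)) = {s1, s2, s3, s4}, add states in Sat(ack ∧ start) with some successor in Z. Already a fixed point.
Sat(E[(ack ∧ start) U AF (start ∨ ¬idle)]) = {s1, s2, s3, s4}
AG E[(ack ∧ start) U AF (start ∨ ¬idle)]: greatest fixpoint, start Z0 = {s1, s2, s3, s4}, keep only states in Sat with every successor in Z. Z1 = {s1, s3}; Z2 = {s3}; fixed.
Sat(AG E[(ack ∧ start) U AF (start ∨ ¬idle)]) = {s3}
s0 ∉ Sat(AG E[(ack ∧ start) U AF (start ∨ ¬idle)]) = {s3}, so the formula does not hold at s0.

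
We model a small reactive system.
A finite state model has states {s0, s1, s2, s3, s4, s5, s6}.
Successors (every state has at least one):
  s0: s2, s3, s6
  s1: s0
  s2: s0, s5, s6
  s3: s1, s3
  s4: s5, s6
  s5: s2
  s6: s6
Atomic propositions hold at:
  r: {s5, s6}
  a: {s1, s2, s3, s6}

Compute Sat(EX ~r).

{s0, s1, s2, s3, s5}

Sat(~r) = {s0, s1, s2, s3, s4}
Sat(EX ~r) = {s : some successor in {s0, s1, s2, s3, s4}} = {s0, s1, s2, s3, s5}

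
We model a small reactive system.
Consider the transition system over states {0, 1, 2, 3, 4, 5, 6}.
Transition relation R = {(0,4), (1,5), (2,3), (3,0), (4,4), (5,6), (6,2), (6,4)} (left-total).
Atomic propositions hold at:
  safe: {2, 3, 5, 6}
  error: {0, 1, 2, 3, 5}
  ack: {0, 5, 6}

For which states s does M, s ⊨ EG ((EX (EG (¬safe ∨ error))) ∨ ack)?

{0, 2, 3, 4, 5, 6}

Sat(¬safe) = {0, 1, 4}
Sat(¬safe ∨ error) = {0, 1, 2, 3, 4, 5}
EG (¬safe ∨ error): greatest fixpoint, start Z0 = {0, 1, 2, 3, 4, 5}, keep only states in Sat with some successor in Z. Z1 = {0, 1, 2, 3, 4}; Z2 = {0, 2, 3, 4}; fixed.
Sat(EG (¬safe ∨ error)) = {0, 2, 3, 4}
Sat(EX (EG (¬safe ∨ error))) = {s : some successor in {0, 2, 3, 4}} = {0, 2, 3, 4, 6}
Sat((EX (EG (¬safe ∨ error))) ∨ ack) = {0, 2, 3, 4, 5, 6}
EG ((EX (EG (¬safe ∨ error))) ∨ ack): greatest fixpoint, start Z0 = {0, 2, 3, 4, 5, 6}, keep only states in Sat with some successor in Z. Already a fixed point.
Sat(EG ((EX (EG (¬safe ∨ error))) ∨ ack)) = {0, 2, 3, 4, 5, 6}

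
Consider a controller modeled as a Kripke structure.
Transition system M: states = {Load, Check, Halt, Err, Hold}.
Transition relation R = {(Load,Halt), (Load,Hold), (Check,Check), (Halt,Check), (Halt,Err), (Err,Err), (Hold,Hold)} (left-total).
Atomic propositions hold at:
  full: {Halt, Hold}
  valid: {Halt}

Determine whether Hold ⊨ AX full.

Yes

Sat(AX full) = {s : every successor in {Halt, Hold}} = {Load, Hold}
Hold ∈ Sat(AX full) = {Load, Hold}, so the formula holds at Hold.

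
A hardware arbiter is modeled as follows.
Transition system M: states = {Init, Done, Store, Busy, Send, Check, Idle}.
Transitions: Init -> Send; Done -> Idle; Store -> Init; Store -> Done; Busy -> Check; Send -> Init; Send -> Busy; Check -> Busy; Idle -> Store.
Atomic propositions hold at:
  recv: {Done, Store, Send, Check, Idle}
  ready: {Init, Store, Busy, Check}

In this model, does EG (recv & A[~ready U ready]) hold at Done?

Yes

Sat(~ready) = {Done, Send, Idle}
A[~ready U ready]: least fixpoint, start Z0 = Sat(ready) = {Init, Store, Busy, Check}, add states in Sat(~ready) with every successor in Z. Z1 = {Init, Store, Busy, Send, Check, Idle}; Z2 = {Init, Done, Store, Busy, Send, Check, Idle}; fixed.
Sat(A[~ready U ready]) = {Init, Done, Store, Busy, Send, Check, Idle}
Sat(recv & A[~ready U ready]) = {Done, Store, Send, Check, Idle}
EG (recv & A[~ready U ready]): greatest fixpoint, start Z0 = {Done, Store, Send, Check, Idle}, keep only states in Sat with some successor in Z. Z1 = {Done, Store, Idle}; fixed.
Sat(EG (recv & A[~ready U ready])) = {Done, Store, Idle}
Done ∈ Sat(EG (recv & A[~ready U ready])) = {Done, Store, Idle}, so the formula holds at Done.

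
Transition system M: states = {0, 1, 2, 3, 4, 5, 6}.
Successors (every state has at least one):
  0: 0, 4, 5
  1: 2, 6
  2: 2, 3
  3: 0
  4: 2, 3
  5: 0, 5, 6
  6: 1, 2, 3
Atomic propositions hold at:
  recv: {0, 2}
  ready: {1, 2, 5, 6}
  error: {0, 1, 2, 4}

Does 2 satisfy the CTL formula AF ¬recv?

No

Sat(¬recv) = {1, 3, 4, 5, 6}
AF ¬recv: least fixpoint, start Z0 = {1, 3, 4, 5, 6}, add states with every successor in Z. Already a fixed point.
Sat(AF ¬recv) = {1, 3, 4, 5, 6}
2 ∉ Sat(AF ¬recv) = {1, 3, 4, 5, 6}, so the formula does not hold at 2.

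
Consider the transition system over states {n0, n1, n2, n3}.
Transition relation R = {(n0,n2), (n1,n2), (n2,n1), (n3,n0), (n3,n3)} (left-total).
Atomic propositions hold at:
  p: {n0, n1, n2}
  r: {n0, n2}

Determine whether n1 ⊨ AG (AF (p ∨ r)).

Sat(p ∨ r) = {n0, n1, n2}
AF (p ∨ r): least fixpoint, start Z0 = {n0, n1, n2}, add states with every successor in Z. Already a fixed point.
Sat(AF (p ∨ r)) = {n0, n1, n2}
AG (AF (p ∨ r)): greatest fixpoint, start Z0 = {n0, n1, n2}, keep only states in Sat with every successor in Z. Already a fixed point.
Sat(AG (AF (p ∨ r))) = {n0, n1, n2}
n1 ∈ Sat(AG (AF (p ∨ r))) = {n0, n1, n2}, so the formula holds at n1.

Yes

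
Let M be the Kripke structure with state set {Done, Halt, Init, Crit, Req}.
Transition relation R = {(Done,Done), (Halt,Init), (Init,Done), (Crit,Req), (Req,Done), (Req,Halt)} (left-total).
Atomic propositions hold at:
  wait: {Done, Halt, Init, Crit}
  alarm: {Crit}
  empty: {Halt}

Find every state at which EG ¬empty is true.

Sat(¬empty) = {Done, Init, Crit, Req}
EG ¬empty: greatest fixpoint, start Z0 = {Done, Init, Crit, Req}, keep only states in Sat with some successor in Z. Already a fixed point.
Sat(EG ¬empty) = {Done, Init, Crit, Req}

{Done, Init, Crit, Req}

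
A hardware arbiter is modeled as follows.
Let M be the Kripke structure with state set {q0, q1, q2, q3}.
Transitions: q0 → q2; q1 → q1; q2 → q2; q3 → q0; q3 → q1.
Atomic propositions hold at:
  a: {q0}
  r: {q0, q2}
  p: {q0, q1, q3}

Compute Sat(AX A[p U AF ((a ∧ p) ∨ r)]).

{q0, q2}

Sat(a ∧ p) = {q0}
Sat((a ∧ p) ∨ r) = {q0, q2}
AF ((a ∧ p) ∨ r): least fixpoint, start Z0 = {q0, q2}, add states with every successor in Z. Already a fixed point.
Sat(AF ((a ∧ p) ∨ r)) = {q0, q2}
A[p U AF ((a ∧ p) ∨ r)]: least fixpoint, start Z0 = Sat(AF ((a ∧ p) ∨ r)) = {q0, q2}, add states in Sat(p) with every successor in Z. Already a fixed point.
Sat(A[p U AF ((a ∧ p) ∨ r)]) = {q0, q2}
Sat(AX A[p U AF ((a ∧ p) ∨ r)]) = {s : every successor in {q0, q2}} = {q0, q2}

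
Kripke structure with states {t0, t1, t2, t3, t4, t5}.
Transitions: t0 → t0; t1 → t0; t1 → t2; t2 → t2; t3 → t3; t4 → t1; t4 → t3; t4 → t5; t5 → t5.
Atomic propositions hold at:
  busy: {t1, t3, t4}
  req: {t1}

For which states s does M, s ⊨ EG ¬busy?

{t0, t2, t5}

Sat(¬busy) = {t0, t2, t5}
EG ¬busy: greatest fixpoint, start Z0 = {t0, t2, t5}, keep only states in Sat with some successor in Z. Already a fixed point.
Sat(EG ¬busy) = {t0, t2, t5}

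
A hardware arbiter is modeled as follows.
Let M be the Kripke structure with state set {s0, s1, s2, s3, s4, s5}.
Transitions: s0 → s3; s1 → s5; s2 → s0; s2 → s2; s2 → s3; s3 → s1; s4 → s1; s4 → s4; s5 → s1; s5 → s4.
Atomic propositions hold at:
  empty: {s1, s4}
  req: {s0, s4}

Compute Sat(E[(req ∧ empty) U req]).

Sat(req ∧ empty) = {s4}
E[(req ∧ empty) U req]: least fixpoint, start Z0 = Sat(req) = {s0, s4}, add states in Sat(req ∧ empty) with some successor in Z. Already a fixed point.
Sat(E[(req ∧ empty) U req]) = {s0, s4}

{s0, s4}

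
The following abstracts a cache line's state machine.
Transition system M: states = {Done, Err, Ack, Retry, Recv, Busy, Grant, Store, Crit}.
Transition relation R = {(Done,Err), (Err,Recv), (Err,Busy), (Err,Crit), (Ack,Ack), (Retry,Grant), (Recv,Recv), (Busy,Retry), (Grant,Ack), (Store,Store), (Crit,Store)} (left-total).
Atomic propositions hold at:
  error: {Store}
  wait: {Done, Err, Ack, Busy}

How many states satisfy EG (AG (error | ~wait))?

Sat(~wait) = {Retry, Recv, Grant, Store, Crit}
Sat(error | ~wait) = {Retry, Recv, Grant, Store, Crit}
AG (error | ~wait): greatest fixpoint, start Z0 = {Retry, Recv, Grant, Store, Crit}, keep only states in Sat with every successor in Z. Z1 = {Retry, Recv, Store, Crit}; Z2 = {Recv, Store, Crit}; fixed.
Sat(AG (error | ~wait)) = {Recv, Store, Crit}
EG (AG (error | ~wait)): greatest fixpoint, start Z0 = {Recv, Store, Crit}, keep only states in Sat with some successor in Z. Already a fixed point.
Sat(EG (AG (error | ~wait))) = {Recv, Store, Crit}
|Sat(EG (AG (error | ~wait)))| = |{Recv, Store, Crit}| = 3.

3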